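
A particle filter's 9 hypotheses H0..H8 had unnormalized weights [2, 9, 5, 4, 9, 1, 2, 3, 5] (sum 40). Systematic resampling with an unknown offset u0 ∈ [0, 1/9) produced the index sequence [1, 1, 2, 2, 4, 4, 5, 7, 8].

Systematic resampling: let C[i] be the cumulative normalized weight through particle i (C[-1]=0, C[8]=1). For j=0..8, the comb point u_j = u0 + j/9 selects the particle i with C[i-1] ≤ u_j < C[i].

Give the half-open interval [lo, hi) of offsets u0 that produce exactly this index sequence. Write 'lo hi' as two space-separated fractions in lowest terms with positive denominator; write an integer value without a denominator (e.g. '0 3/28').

7/120 1/15

C = [1/20, 11/40, 2/5, 1/2, 29/40, 3/4, 4/5, 7/8, 1]
j=0 picked index 1: u0 ∈ [1/20, 11/40)
j=1 picked index 1: u0 ∈ [-11/180, 59/360)
j=2 picked index 2: u0 ∈ [19/360, 8/45)
j=3 picked index 2: u0 ∈ [-7/120, 1/15)
j=4 picked index 4: u0 ∈ [1/18, 101/360)
j=5 picked index 4: u0 ∈ [-1/18, 61/360)
j=6 picked index 5: u0 ∈ [7/120, 1/12)
j=7 picked index 7: u0 ∈ [1/45, 7/72)
j=8 picked index 8: u0 ∈ [-1/72, 1/9)
intersection: [7/120, 1/15)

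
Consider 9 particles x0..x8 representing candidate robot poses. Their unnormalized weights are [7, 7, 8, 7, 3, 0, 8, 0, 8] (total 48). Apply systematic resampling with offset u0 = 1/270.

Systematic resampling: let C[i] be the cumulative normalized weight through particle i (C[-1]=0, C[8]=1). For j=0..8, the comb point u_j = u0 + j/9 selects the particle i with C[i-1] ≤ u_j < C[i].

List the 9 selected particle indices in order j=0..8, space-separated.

C = [7/48, 7/24, 11/24, 29/48, 2/3, 2/3, 5/6, 5/6, 1]
j=0: u_0=1/270 ∈ [0, 7/48) → index 0
j=1: u_1=31/270 ∈ [0, 7/48) → index 0
j=2: u_2=61/270 ∈ [7/48, 7/24) → index 1
j=3: u_3=91/270 ∈ [7/24, 11/24) → index 2
j=4: u_4=121/270 ∈ [7/24, 11/24) → index 2
j=5: u_5=151/270 ∈ [11/24, 29/48) → index 3
j=6: u_6=181/270 ∈ [2/3, 5/6) → index 6
j=7: u_7=211/270 ∈ [2/3, 5/6) → index 6
j=8: u_8=241/270 ∈ [5/6, 1) → index 8

0 0 1 2 2 3 6 6 8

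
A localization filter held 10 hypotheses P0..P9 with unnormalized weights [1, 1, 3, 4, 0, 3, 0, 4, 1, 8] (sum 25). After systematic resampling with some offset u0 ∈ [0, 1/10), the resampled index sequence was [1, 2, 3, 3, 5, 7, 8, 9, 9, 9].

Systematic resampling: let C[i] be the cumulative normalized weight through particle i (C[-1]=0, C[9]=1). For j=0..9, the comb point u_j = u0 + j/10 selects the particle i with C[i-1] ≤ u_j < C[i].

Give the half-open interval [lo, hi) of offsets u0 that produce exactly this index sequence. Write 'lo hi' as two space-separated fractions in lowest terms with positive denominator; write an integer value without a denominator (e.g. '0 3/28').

C = [1/25, 2/25, 1/5, 9/25, 9/25, 12/25, 12/25, 16/25, 17/25, 1]
j=0 picked index 1: u0 ∈ [1/25, 2/25)
j=1 picked index 2: u0 ∈ [-1/50, 1/10)
j=2 picked index 3: u0 ∈ [0, 4/25)
j=3 picked index 3: u0 ∈ [-1/10, 3/50)
j=4 picked index 5: u0 ∈ [-1/25, 2/25)
j=5 picked index 7: u0 ∈ [-1/50, 7/50)
j=6 picked index 8: u0 ∈ [1/25, 2/25)
j=7 picked index 9: u0 ∈ [-1/50, 3/10)
j=8 picked index 9: u0 ∈ [-3/25, 1/5)
j=9 picked index 9: u0 ∈ [-11/50, 1/10)
intersection: [1/25, 3/50)

1/25 3/50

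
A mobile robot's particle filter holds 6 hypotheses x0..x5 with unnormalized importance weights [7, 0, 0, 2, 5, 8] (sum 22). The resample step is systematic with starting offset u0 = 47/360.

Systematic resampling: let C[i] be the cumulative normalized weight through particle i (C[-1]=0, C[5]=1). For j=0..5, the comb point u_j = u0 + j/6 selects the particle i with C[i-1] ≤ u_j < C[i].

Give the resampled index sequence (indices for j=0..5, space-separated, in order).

0 0 4 4 5 5

C = [7/22, 7/22, 7/22, 9/22, 7/11, 1]
j=0: u_0=47/360 ∈ [0, 7/22) → index 0
j=1: u_1=107/360 ∈ [0, 7/22) → index 0
j=2: u_2=167/360 ∈ [9/22, 7/11) → index 4
j=3: u_3=227/360 ∈ [9/22, 7/11) → index 4
j=4: u_4=287/360 ∈ [7/11, 1) → index 5
j=5: u_5=347/360 ∈ [7/11, 1) → index 5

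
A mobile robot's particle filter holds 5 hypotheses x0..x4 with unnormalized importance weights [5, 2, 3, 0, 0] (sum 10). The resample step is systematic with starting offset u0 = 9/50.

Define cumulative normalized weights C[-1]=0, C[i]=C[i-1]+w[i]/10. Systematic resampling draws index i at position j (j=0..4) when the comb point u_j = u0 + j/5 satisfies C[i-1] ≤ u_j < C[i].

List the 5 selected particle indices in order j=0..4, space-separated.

0 0 1 2 2

C = [1/2, 7/10, 1, 1, 1]
j=0: u_0=9/50 ∈ [0, 1/2) → index 0
j=1: u_1=19/50 ∈ [0, 1/2) → index 0
j=2: u_2=29/50 ∈ [1/2, 7/10) → index 1
j=3: u_3=39/50 ∈ [7/10, 1) → index 2
j=4: u_4=49/50 ∈ [7/10, 1) → index 2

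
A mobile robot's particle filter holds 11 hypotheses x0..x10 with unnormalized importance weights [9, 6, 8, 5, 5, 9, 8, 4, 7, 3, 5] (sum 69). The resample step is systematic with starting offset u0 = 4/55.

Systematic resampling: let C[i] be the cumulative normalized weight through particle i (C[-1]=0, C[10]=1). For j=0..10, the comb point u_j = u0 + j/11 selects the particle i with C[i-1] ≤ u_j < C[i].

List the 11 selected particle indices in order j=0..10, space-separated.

0 1 2 3 4 5 6 6 8 9 10

C = [3/23, 5/23, 1/3, 28/69, 11/23, 14/23, 50/69, 18/23, 61/69, 64/69, 1]
j=0: u_0=4/55 ∈ [0, 3/23) → index 0
j=1: u_1=9/55 ∈ [3/23, 5/23) → index 1
j=2: u_2=14/55 ∈ [5/23, 1/3) → index 2
j=3: u_3=19/55 ∈ [1/3, 28/69) → index 3
j=4: u_4=24/55 ∈ [28/69, 11/23) → index 4
j=5: u_5=29/55 ∈ [11/23, 14/23) → index 5
j=6: u_6=34/55 ∈ [14/23, 50/69) → index 6
j=7: u_7=39/55 ∈ [14/23, 50/69) → index 6
j=8: u_8=4/5 ∈ [18/23, 61/69) → index 8
j=9: u_9=49/55 ∈ [61/69, 64/69) → index 9
j=10: u_10=54/55 ∈ [64/69, 1) → index 10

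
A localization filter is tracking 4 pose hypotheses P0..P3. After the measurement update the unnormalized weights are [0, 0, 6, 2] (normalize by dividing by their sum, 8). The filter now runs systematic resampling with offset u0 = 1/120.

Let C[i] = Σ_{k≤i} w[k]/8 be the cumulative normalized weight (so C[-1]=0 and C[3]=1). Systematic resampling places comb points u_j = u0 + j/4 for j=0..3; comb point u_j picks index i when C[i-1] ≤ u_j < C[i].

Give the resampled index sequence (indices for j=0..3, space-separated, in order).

C = [0, 0, 3/4, 1]
j=0: u_0=1/120 ∈ [0, 3/4) → index 2
j=1: u_1=31/120 ∈ [0, 3/4) → index 2
j=2: u_2=61/120 ∈ [0, 3/4) → index 2
j=3: u_3=91/120 ∈ [3/4, 1) → index 3

2 2 2 3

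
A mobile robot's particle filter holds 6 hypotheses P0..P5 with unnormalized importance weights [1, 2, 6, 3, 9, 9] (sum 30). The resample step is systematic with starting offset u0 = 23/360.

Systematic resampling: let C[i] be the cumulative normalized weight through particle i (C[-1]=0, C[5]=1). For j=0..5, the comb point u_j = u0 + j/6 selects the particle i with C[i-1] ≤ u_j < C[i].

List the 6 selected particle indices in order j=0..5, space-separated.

C = [1/30, 1/10, 3/10, 2/5, 7/10, 1]
j=0: u_0=23/360 ∈ [1/30, 1/10) → index 1
j=1: u_1=83/360 ∈ [1/10, 3/10) → index 2
j=2: u_2=143/360 ∈ [3/10, 2/5) → index 3
j=3: u_3=203/360 ∈ [2/5, 7/10) → index 4
j=4: u_4=263/360 ∈ [7/10, 1) → index 5
j=5: u_5=323/360 ∈ [7/10, 1) → index 5

1 2 3 4 5 5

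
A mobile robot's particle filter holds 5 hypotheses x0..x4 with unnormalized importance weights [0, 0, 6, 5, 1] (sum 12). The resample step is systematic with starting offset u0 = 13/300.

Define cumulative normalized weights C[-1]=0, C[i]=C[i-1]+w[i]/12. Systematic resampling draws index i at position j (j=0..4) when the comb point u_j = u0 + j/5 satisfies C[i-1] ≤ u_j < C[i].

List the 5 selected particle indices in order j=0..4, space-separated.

2 2 2 3 3

C = [0, 0, 1/2, 11/12, 1]
j=0: u_0=13/300 ∈ [0, 1/2) → index 2
j=1: u_1=73/300 ∈ [0, 1/2) → index 2
j=2: u_2=133/300 ∈ [0, 1/2) → index 2
j=3: u_3=193/300 ∈ [1/2, 11/12) → index 3
j=4: u_4=253/300 ∈ [1/2, 11/12) → index 3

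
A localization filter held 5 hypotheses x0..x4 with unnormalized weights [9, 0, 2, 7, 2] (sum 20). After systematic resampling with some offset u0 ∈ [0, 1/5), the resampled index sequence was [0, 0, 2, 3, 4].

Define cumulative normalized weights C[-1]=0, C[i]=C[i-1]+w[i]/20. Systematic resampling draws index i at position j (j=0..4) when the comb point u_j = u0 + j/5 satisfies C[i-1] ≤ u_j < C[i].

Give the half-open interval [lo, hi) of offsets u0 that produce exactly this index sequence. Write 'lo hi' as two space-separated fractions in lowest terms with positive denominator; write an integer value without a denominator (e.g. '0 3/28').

C = [9/20, 9/20, 11/20, 9/10, 1]
j=0 picked index 0: u0 ∈ [0, 9/20)
j=1 picked index 0: u0 ∈ [-1/5, 1/4)
j=2 picked index 2: u0 ∈ [1/20, 3/20)
j=3 picked index 3: u0 ∈ [-1/20, 3/10)
j=4 picked index 4: u0 ∈ [1/10, 1/5)
intersection: [1/10, 3/20)

1/10 3/20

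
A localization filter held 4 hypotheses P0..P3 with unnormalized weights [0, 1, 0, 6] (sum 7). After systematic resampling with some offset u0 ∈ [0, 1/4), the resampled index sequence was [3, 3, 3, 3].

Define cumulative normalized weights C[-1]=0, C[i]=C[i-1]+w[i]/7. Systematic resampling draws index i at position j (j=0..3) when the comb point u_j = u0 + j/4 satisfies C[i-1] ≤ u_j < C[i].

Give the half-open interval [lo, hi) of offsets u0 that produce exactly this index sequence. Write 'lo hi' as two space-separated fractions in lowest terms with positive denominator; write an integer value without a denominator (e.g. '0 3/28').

1/7 1/4

C = [0, 1/7, 1/7, 1]
j=0 picked index 3: u0 ∈ [1/7, 1)
j=1 picked index 3: u0 ∈ [-3/28, 3/4)
j=2 picked index 3: u0 ∈ [-5/14, 1/2)
j=3 picked index 3: u0 ∈ [-17/28, 1/4)
intersection: [1/7, 1/4)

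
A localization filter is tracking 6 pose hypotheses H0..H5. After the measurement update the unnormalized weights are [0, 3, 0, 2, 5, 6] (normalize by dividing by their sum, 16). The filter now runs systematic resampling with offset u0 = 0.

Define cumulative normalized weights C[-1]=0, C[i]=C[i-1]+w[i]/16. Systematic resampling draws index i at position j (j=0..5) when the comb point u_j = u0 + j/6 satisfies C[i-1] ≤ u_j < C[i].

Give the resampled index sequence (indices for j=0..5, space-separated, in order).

C = [0, 3/16, 3/16, 5/16, 5/8, 1]
j=0: u_0=0 ∈ [0, 3/16) → index 1
j=1: u_1=1/6 ∈ [0, 3/16) → index 1
j=2: u_2=1/3 ∈ [5/16, 5/8) → index 4
j=3: u_3=1/2 ∈ [5/16, 5/8) → index 4
j=4: u_4=2/3 ∈ [5/8, 1) → index 5
j=5: u_5=5/6 ∈ [5/8, 1) → index 5

1 1 4 4 5 5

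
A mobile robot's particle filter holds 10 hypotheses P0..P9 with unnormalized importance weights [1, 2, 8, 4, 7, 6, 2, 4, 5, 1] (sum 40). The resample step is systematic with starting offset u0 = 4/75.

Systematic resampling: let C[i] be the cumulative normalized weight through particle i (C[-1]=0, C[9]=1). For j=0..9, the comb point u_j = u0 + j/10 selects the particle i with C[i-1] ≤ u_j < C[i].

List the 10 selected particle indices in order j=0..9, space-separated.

C = [1/40, 3/40, 11/40, 3/8, 11/20, 7/10, 3/4, 17/20, 39/40, 1]
j=0: u_0=4/75 ∈ [1/40, 3/40) → index 1
j=1: u_1=23/150 ∈ [3/40, 11/40) → index 2
j=2: u_2=19/75 ∈ [3/40, 11/40) → index 2
j=3: u_3=53/150 ∈ [11/40, 3/8) → index 3
j=4: u_4=34/75 ∈ [3/8, 11/20) → index 4
j=5: u_5=83/150 ∈ [11/20, 7/10) → index 5
j=6: u_6=49/75 ∈ [11/20, 7/10) → index 5
j=7: u_7=113/150 ∈ [3/4, 17/20) → index 7
j=8: u_8=64/75 ∈ [17/20, 39/40) → index 8
j=9: u_9=143/150 ∈ [17/20, 39/40) → index 8

1 2 2 3 4 5 5 7 8 8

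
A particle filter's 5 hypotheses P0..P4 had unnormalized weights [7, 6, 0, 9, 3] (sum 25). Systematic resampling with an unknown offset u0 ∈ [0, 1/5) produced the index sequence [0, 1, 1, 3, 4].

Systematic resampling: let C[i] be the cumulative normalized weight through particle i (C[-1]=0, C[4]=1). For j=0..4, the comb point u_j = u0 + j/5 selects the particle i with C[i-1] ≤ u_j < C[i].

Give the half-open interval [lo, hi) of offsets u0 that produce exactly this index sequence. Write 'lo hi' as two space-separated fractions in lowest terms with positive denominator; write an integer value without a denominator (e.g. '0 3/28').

2/25 3/25

C = [7/25, 13/25, 13/25, 22/25, 1]
j=0 picked index 0: u0 ∈ [0, 7/25)
j=1 picked index 1: u0 ∈ [2/25, 8/25)
j=2 picked index 1: u0 ∈ [-3/25, 3/25)
j=3 picked index 3: u0 ∈ [-2/25, 7/25)
j=4 picked index 4: u0 ∈ [2/25, 1/5)
intersection: [2/25, 3/25)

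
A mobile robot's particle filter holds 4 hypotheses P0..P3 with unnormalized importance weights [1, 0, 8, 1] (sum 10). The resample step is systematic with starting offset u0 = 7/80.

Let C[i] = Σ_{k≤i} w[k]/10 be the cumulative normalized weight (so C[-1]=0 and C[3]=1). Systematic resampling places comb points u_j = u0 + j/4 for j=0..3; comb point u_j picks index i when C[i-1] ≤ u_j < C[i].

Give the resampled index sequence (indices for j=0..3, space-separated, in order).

C = [1/10, 1/10, 9/10, 1]
j=0: u_0=7/80 ∈ [0, 1/10) → index 0
j=1: u_1=27/80 ∈ [1/10, 9/10) → index 2
j=2: u_2=47/80 ∈ [1/10, 9/10) → index 2
j=3: u_3=67/80 ∈ [1/10, 9/10) → index 2

0 2 2 2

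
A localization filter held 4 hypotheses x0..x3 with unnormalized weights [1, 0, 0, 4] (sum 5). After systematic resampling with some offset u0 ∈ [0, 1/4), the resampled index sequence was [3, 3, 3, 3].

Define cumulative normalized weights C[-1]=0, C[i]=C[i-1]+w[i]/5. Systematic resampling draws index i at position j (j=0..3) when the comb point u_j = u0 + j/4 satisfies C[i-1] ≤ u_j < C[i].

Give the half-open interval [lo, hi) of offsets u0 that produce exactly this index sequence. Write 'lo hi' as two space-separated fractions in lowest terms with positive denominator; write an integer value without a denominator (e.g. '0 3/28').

1/5 1/4

C = [1/5, 1/5, 1/5, 1]
j=0 picked index 3: u0 ∈ [1/5, 1)
j=1 picked index 3: u0 ∈ [-1/20, 3/4)
j=2 picked index 3: u0 ∈ [-3/10, 1/2)
j=3 picked index 3: u0 ∈ [-11/20, 1/4)
intersection: [1/5, 1/4)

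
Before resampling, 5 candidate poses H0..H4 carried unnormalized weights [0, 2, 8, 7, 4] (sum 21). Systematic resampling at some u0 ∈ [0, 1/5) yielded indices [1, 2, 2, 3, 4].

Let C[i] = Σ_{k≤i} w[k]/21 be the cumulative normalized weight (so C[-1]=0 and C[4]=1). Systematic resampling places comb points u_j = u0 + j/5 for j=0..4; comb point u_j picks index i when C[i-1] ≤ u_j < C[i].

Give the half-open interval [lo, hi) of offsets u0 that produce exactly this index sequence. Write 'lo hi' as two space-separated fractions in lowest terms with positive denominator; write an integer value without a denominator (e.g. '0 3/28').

C = [0, 2/21, 10/21, 17/21, 1]
j=0 picked index 1: u0 ∈ [0, 2/21)
j=1 picked index 2: u0 ∈ [-11/105, 29/105)
j=2 picked index 2: u0 ∈ [-32/105, 8/105)
j=3 picked index 3: u0 ∈ [-13/105, 22/105)
j=4 picked index 4: u0 ∈ [1/105, 1/5)
intersection: [1/105, 8/105)

1/105 8/105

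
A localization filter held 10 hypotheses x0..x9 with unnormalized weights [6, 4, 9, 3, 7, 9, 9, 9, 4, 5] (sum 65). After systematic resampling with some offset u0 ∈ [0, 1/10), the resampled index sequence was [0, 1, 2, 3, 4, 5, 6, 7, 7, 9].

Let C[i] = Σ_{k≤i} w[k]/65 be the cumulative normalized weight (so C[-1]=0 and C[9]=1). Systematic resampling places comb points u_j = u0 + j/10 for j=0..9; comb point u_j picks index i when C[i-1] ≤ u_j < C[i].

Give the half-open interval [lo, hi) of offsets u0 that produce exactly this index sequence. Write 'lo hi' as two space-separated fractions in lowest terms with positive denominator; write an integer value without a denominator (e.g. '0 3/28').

3/130 1/26

C = [6/65, 2/13, 19/65, 22/65, 29/65, 38/65, 47/65, 56/65, 12/13, 1]
j=0 picked index 0: u0 ∈ [0, 6/65)
j=1 picked index 1: u0 ∈ [-1/130, 7/130)
j=2 picked index 2: u0 ∈ [-3/65, 6/65)
j=3 picked index 3: u0 ∈ [-1/130, 1/26)
j=4 picked index 4: u0 ∈ [-4/65, 3/65)
j=5 picked index 5: u0 ∈ [-7/130, 11/130)
j=6 picked index 6: u0 ∈ [-1/65, 8/65)
j=7 picked index 7: u0 ∈ [3/130, 21/130)
j=8 picked index 7: u0 ∈ [-1/13, 4/65)
j=9 picked index 9: u0 ∈ [3/130, 1/10)
intersection: [3/130, 1/26)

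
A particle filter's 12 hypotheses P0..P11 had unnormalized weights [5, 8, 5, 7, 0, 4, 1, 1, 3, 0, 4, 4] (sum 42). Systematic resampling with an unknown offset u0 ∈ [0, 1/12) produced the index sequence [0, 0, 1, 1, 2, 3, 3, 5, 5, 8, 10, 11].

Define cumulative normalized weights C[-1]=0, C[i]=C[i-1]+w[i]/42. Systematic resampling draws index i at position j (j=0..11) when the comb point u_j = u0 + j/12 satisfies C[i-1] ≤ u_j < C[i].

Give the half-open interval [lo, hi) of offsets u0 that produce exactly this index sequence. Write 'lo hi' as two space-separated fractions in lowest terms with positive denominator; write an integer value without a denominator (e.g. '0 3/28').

1/84 1/42

C = [5/42, 13/42, 3/7, 25/42, 25/42, 29/42, 5/7, 31/42, 17/21, 17/21, 19/21, 1]
j=0 picked index 0: u0 ∈ [0, 5/42)
j=1 picked index 0: u0 ∈ [-1/12, 1/28)
j=2 picked index 1: u0 ∈ [-1/21, 1/7)
j=3 picked index 1: u0 ∈ [-11/84, 5/84)
j=4 picked index 2: u0 ∈ [-1/42, 2/21)
j=5 picked index 3: u0 ∈ [1/84, 5/28)
j=6 picked index 3: u0 ∈ [-1/14, 2/21)
j=7 picked index 5: u0 ∈ [1/84, 3/28)
j=8 picked index 5: u0 ∈ [-1/14, 1/42)
j=9 picked index 8: u0 ∈ [-1/84, 5/84)
j=10 picked index 10: u0 ∈ [-1/42, 1/14)
j=11 picked index 11: u0 ∈ [-1/84, 1/12)
intersection: [1/84, 1/42)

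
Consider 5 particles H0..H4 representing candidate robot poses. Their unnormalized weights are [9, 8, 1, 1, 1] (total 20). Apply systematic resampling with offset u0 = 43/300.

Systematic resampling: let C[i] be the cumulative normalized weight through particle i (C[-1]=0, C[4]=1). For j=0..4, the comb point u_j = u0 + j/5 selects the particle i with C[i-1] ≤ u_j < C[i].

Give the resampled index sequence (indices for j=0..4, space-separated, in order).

0 0 1 1 3

C = [9/20, 17/20, 9/10, 19/20, 1]
j=0: u_0=43/300 ∈ [0, 9/20) → index 0
j=1: u_1=103/300 ∈ [0, 9/20) → index 0
j=2: u_2=163/300 ∈ [9/20, 17/20) → index 1
j=3: u_3=223/300 ∈ [9/20, 17/20) → index 1
j=4: u_4=283/300 ∈ [9/10, 19/20) → index 3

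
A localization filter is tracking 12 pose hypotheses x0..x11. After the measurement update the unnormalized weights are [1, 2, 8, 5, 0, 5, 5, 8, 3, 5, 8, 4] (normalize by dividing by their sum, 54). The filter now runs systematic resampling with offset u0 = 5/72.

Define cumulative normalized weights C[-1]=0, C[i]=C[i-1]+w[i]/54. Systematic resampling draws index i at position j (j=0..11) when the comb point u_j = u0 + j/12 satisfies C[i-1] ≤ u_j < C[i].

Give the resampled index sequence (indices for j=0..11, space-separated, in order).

C = [1/54, 1/18, 11/54, 8/27, 8/27, 7/18, 13/27, 17/27, 37/54, 7/9, 25/27, 1]
j=0: u_0=5/72 ∈ [1/18, 11/54) → index 2
j=1: u_1=11/72 ∈ [1/18, 11/54) → index 2
j=2: u_2=17/72 ∈ [11/54, 8/27) → index 3
j=3: u_3=23/72 ∈ [8/27, 7/18) → index 5
j=4: u_4=29/72 ∈ [7/18, 13/27) → index 6
j=5: u_5=35/72 ∈ [13/27, 17/27) → index 7
j=6: u_6=41/72 ∈ [13/27, 17/27) → index 7
j=7: u_7=47/72 ∈ [17/27, 37/54) → index 8
j=8: u_8=53/72 ∈ [37/54, 7/9) → index 9
j=9: u_9=59/72 ∈ [7/9, 25/27) → index 10
j=10: u_10=65/72 ∈ [7/9, 25/27) → index 10
j=11: u_11=71/72 ∈ [25/27, 1) → index 11

2 2 3 5 6 7 7 8 9 10 10 11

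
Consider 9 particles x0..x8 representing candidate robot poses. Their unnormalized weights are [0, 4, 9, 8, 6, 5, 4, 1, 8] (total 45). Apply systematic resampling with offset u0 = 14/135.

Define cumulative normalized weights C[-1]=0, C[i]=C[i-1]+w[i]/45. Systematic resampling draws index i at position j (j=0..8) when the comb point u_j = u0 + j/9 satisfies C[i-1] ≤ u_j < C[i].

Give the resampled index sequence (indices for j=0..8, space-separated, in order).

C = [0, 4/45, 13/45, 7/15, 3/5, 32/45, 4/5, 37/45, 1]
j=0: u_0=14/135 ∈ [4/45, 13/45) → index 2
j=1: u_1=29/135 ∈ [4/45, 13/45) → index 2
j=2: u_2=44/135 ∈ [13/45, 7/15) → index 3
j=3: u_3=59/135 ∈ [13/45, 7/15) → index 3
j=4: u_4=74/135 ∈ [7/15, 3/5) → index 4
j=5: u_5=89/135 ∈ [3/5, 32/45) → index 5
j=6: u_6=104/135 ∈ [32/45, 4/5) → index 6
j=7: u_7=119/135 ∈ [37/45, 1) → index 8
j=8: u_8=134/135 ∈ [37/45, 1) → index 8

2 2 3 3 4 5 6 8 8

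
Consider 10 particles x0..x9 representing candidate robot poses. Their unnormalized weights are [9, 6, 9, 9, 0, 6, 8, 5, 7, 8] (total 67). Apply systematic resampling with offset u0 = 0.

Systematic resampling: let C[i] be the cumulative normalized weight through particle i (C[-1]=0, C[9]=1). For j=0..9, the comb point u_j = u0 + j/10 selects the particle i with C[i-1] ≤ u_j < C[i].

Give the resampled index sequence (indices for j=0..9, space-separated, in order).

C = [9/67, 15/67, 24/67, 33/67, 33/67, 39/67, 47/67, 52/67, 59/67, 1]
j=0: u_0=0 ∈ [0, 9/67) → index 0
j=1: u_1=1/10 ∈ [0, 9/67) → index 0
j=2: u_2=1/5 ∈ [9/67, 15/67) → index 1
j=3: u_3=3/10 ∈ [15/67, 24/67) → index 2
j=4: u_4=2/5 ∈ [24/67, 33/67) → index 3
j=5: u_5=1/2 ∈ [33/67, 39/67) → index 5
j=6: u_6=3/5 ∈ [39/67, 47/67) → index 6
j=7: u_7=7/10 ∈ [39/67, 47/67) → index 6
j=8: u_8=4/5 ∈ [52/67, 59/67) → index 8
j=9: u_9=9/10 ∈ [59/67, 1) → index 9

0 0 1 2 3 5 6 6 8 9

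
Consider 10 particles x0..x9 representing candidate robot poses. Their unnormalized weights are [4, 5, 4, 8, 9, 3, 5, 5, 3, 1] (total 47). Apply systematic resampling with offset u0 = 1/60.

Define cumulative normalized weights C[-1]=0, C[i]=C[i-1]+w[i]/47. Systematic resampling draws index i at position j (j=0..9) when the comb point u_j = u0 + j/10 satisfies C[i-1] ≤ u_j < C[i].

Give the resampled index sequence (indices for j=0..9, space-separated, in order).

0 1 2 3 3 4 4 6 7 8

C = [4/47, 9/47, 13/47, 21/47, 30/47, 33/47, 38/47, 43/47, 46/47, 1]
j=0: u_0=1/60 ∈ [0, 4/47) → index 0
j=1: u_1=7/60 ∈ [4/47, 9/47) → index 1
j=2: u_2=13/60 ∈ [9/47, 13/47) → index 2
j=3: u_3=19/60 ∈ [13/47, 21/47) → index 3
j=4: u_4=5/12 ∈ [13/47, 21/47) → index 3
j=5: u_5=31/60 ∈ [21/47, 30/47) → index 4
j=6: u_6=37/60 ∈ [21/47, 30/47) → index 4
j=7: u_7=43/60 ∈ [33/47, 38/47) → index 6
j=8: u_8=49/60 ∈ [38/47, 43/47) → index 7
j=9: u_9=11/12 ∈ [43/47, 46/47) → index 8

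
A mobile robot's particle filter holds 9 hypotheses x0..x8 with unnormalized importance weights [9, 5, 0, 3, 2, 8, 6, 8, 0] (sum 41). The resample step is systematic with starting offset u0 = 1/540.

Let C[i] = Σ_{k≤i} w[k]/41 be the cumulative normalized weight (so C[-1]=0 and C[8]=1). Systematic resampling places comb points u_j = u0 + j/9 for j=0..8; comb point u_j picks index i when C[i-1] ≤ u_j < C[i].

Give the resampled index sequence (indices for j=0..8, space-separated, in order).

C = [9/41, 14/41, 14/41, 17/41, 19/41, 27/41, 33/41, 1, 1]
j=0: u_0=1/540 ∈ [0, 9/41) → index 0
j=1: u_1=61/540 ∈ [0, 9/41) → index 0
j=2: u_2=121/540 ∈ [9/41, 14/41) → index 1
j=3: u_3=181/540 ∈ [9/41, 14/41) → index 1
j=4: u_4=241/540 ∈ [17/41, 19/41) → index 4
j=5: u_5=301/540 ∈ [19/41, 27/41) → index 5
j=6: u_6=361/540 ∈ [27/41, 33/41) → index 6
j=7: u_7=421/540 ∈ [27/41, 33/41) → index 6
j=8: u_8=481/540 ∈ [33/41, 1) → index 7

0 0 1 1 4 5 6 6 7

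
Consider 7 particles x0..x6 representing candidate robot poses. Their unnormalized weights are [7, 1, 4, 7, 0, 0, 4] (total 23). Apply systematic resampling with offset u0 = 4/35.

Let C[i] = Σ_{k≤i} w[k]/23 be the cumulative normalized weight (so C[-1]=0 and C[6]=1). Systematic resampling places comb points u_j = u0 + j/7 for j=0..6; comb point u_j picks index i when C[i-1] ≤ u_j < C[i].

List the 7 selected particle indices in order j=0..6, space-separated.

C = [7/23, 8/23, 12/23, 19/23, 19/23, 19/23, 1]
j=0: u_0=4/35 ∈ [0, 7/23) → index 0
j=1: u_1=9/35 ∈ [0, 7/23) → index 0
j=2: u_2=2/5 ∈ [8/23, 12/23) → index 2
j=3: u_3=19/35 ∈ [12/23, 19/23) → index 3
j=4: u_4=24/35 ∈ [12/23, 19/23) → index 3
j=5: u_5=29/35 ∈ [19/23, 1) → index 6
j=6: u_6=34/35 ∈ [19/23, 1) → index 6

0 0 2 3 3 6 6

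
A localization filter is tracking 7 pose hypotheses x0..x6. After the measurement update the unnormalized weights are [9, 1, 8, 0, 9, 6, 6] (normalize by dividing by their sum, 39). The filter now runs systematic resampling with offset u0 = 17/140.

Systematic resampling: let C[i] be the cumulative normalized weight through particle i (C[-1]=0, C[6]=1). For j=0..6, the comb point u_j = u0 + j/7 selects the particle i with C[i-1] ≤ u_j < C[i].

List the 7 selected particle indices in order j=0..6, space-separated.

0 2 2 4 5 5 6

C = [3/13, 10/39, 6/13, 6/13, 9/13, 11/13, 1]
j=0: u_0=17/140 ∈ [0, 3/13) → index 0
j=1: u_1=37/140 ∈ [10/39, 6/13) → index 2
j=2: u_2=57/140 ∈ [10/39, 6/13) → index 2
j=3: u_3=11/20 ∈ [6/13, 9/13) → index 4
j=4: u_4=97/140 ∈ [9/13, 11/13) → index 5
j=5: u_5=117/140 ∈ [9/13, 11/13) → index 5
j=6: u_6=137/140 ∈ [11/13, 1) → index 6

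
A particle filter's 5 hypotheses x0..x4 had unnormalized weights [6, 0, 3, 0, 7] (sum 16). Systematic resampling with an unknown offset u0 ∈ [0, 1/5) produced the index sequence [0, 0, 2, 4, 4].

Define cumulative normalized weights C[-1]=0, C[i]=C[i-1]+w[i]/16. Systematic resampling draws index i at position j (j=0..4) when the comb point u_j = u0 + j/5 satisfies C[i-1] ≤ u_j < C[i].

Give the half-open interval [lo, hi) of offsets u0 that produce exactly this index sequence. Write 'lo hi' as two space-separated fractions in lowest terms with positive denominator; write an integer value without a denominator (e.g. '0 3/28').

C = [3/8, 3/8, 9/16, 9/16, 1]
j=0 picked index 0: u0 ∈ [0, 3/8)
j=1 picked index 0: u0 ∈ [-1/5, 7/40)
j=2 picked index 2: u0 ∈ [-1/40, 13/80)
j=3 picked index 4: u0 ∈ [-3/80, 2/5)
j=4 picked index 4: u0 ∈ [-19/80, 1/5)
intersection: [0, 13/80)

0 13/80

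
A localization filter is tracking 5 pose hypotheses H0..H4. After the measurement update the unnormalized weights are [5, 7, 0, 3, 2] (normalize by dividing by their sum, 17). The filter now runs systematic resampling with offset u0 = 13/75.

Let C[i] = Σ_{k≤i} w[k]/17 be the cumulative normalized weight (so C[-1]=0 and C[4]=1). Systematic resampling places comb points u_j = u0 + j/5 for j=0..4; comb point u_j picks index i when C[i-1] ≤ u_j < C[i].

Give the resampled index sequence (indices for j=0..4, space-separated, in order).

C = [5/17, 12/17, 12/17, 15/17, 1]
j=0: u_0=13/75 ∈ [0, 5/17) → index 0
j=1: u_1=28/75 ∈ [5/17, 12/17) → index 1
j=2: u_2=43/75 ∈ [5/17, 12/17) → index 1
j=3: u_3=58/75 ∈ [12/17, 15/17) → index 3
j=4: u_4=73/75 ∈ [15/17, 1) → index 4

0 1 1 3 4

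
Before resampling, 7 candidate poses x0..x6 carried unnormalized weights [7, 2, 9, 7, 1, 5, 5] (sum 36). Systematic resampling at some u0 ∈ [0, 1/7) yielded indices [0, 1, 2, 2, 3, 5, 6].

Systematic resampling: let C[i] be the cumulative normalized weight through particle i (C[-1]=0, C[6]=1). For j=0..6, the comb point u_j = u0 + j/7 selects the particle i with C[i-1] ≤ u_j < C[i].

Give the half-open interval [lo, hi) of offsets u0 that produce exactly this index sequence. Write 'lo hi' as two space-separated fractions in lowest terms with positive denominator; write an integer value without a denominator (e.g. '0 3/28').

C = [7/36, 1/4, 1/2, 25/36, 13/18, 31/36, 1]
j=0 picked index 0: u0 ∈ [0, 7/36)
j=1 picked index 1: u0 ∈ [13/252, 3/28)
j=2 picked index 2: u0 ∈ [-1/28, 3/14)
j=3 picked index 2: u0 ∈ [-5/28, 1/14)
j=4 picked index 3: u0 ∈ [-1/14, 31/252)
j=5 picked index 5: u0 ∈ [1/126, 37/252)
j=6 picked index 6: u0 ∈ [1/252, 1/7)
intersection: [13/252, 1/14)

13/252 1/14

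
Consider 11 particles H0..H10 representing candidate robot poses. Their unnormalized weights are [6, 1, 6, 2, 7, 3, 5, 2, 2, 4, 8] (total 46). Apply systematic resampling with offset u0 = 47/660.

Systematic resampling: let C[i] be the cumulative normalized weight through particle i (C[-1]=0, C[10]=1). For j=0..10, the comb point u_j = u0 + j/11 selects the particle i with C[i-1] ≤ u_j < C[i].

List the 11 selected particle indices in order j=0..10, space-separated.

C = [3/23, 7/46, 13/46, 15/46, 11/23, 25/46, 15/23, 16/23, 17/23, 19/23, 1]
j=0: u_0=47/660 ∈ [0, 3/23) → index 0
j=1: u_1=107/660 ∈ [7/46, 13/46) → index 2
j=2: u_2=167/660 ∈ [7/46, 13/46) → index 2
j=3: u_3=227/660 ∈ [15/46, 11/23) → index 4
j=4: u_4=287/660 ∈ [15/46, 11/23) → index 4
j=5: u_5=347/660 ∈ [11/23, 25/46) → index 5
j=6: u_6=37/60 ∈ [25/46, 15/23) → index 6
j=7: u_7=467/660 ∈ [16/23, 17/23) → index 8
j=8: u_8=527/660 ∈ [17/23, 19/23) → index 9
j=9: u_9=587/660 ∈ [19/23, 1) → index 10
j=10: u_10=647/660 ∈ [19/23, 1) → index 10

0 2 2 4 4 5 6 8 9 10 10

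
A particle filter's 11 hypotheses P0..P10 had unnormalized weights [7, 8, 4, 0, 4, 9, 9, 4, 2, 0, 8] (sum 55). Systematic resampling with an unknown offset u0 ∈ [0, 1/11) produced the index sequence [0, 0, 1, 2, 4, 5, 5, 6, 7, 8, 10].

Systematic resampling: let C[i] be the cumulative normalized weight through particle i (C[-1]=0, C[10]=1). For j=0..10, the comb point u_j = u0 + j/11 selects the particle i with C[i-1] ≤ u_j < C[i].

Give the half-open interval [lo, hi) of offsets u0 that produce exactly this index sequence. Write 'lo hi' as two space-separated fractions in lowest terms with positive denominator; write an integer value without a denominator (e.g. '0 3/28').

1/55 2/55

C = [7/55, 3/11, 19/55, 19/55, 23/55, 32/55, 41/55, 9/11, 47/55, 47/55, 1]
j=0 picked index 0: u0 ∈ [0, 7/55)
j=1 picked index 0: u0 ∈ [-1/11, 2/55)
j=2 picked index 1: u0 ∈ [-3/55, 1/11)
j=3 picked index 2: u0 ∈ [0, 4/55)
j=4 picked index 4: u0 ∈ [-1/55, 3/55)
j=5 picked index 5: u0 ∈ [-2/55, 7/55)
j=6 picked index 5: u0 ∈ [-7/55, 2/55)
j=7 picked index 6: u0 ∈ [-3/55, 6/55)
j=8 picked index 7: u0 ∈ [1/55, 1/11)
j=9 picked index 8: u0 ∈ [0, 2/55)
j=10 picked index 10: u0 ∈ [-3/55, 1/11)
intersection: [1/55, 2/55)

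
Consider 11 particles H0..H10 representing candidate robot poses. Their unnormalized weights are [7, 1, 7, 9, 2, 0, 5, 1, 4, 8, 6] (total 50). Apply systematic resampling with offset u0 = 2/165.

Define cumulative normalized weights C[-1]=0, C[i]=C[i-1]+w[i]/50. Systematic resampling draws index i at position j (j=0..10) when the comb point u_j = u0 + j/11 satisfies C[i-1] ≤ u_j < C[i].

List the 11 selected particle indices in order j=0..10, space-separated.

C = [7/50, 4/25, 3/10, 12/25, 13/25, 13/25, 31/50, 16/25, 18/25, 22/25, 1]
j=0: u_0=2/165 ∈ [0, 7/50) → index 0
j=1: u_1=17/165 ∈ [0, 7/50) → index 0
j=2: u_2=32/165 ∈ [4/25, 3/10) → index 2
j=3: u_3=47/165 ∈ [4/25, 3/10) → index 2
j=4: u_4=62/165 ∈ [3/10, 12/25) → index 3
j=5: u_5=7/15 ∈ [3/10, 12/25) → index 3
j=6: u_6=92/165 ∈ [13/25, 31/50) → index 6
j=7: u_7=107/165 ∈ [16/25, 18/25) → index 8
j=8: u_8=122/165 ∈ [18/25, 22/25) → index 9
j=9: u_9=137/165 ∈ [18/25, 22/25) → index 9
j=10: u_10=152/165 ∈ [22/25, 1) → index 10

0 0 2 2 3 3 6 8 9 9 10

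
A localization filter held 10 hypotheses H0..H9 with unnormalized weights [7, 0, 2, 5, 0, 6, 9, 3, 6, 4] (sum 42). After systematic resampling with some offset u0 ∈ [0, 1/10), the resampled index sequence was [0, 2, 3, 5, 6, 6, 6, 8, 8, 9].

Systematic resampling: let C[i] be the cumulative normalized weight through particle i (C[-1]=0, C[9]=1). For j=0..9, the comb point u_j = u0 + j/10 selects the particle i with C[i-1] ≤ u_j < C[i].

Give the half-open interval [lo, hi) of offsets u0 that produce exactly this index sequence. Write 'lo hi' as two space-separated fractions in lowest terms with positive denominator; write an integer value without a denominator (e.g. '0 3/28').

C = [1/6, 1/6, 3/14, 1/3, 1/3, 10/21, 29/42, 16/21, 19/21, 1]
j=0 picked index 0: u0 ∈ [0, 1/6)
j=1 picked index 2: u0 ∈ [1/15, 4/35)
j=2 picked index 3: u0 ∈ [1/70, 2/15)
j=3 picked index 5: u0 ∈ [1/30, 37/210)
j=4 picked index 6: u0 ∈ [8/105, 61/210)
j=5 picked index 6: u0 ∈ [-1/42, 4/21)
j=6 picked index 6: u0 ∈ [-13/105, 19/210)
j=7 picked index 8: u0 ∈ [13/210, 43/210)
j=8 picked index 8: u0 ∈ [-4/105, 11/105)
j=9 picked index 9: u0 ∈ [1/210, 1/10)
intersection: [8/105, 19/210)

8/105 19/210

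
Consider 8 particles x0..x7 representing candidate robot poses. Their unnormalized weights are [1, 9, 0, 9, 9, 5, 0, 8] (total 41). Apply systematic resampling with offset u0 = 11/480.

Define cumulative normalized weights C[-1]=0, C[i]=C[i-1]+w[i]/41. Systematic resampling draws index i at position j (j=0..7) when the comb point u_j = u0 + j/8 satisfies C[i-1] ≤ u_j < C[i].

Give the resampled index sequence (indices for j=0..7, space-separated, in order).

C = [1/41, 10/41, 10/41, 19/41, 28/41, 33/41, 33/41, 1]
j=0: u_0=11/480 ∈ [0, 1/41) → index 0
j=1: u_1=71/480 ∈ [1/41, 10/41) → index 1
j=2: u_2=131/480 ∈ [10/41, 19/41) → index 3
j=3: u_3=191/480 ∈ [10/41, 19/41) → index 3
j=4: u_4=251/480 ∈ [19/41, 28/41) → index 4
j=5: u_5=311/480 ∈ [19/41, 28/41) → index 4
j=6: u_6=371/480 ∈ [28/41, 33/41) → index 5
j=7: u_7=431/480 ∈ [33/41, 1) → index 7

0 1 3 3 4 4 5 7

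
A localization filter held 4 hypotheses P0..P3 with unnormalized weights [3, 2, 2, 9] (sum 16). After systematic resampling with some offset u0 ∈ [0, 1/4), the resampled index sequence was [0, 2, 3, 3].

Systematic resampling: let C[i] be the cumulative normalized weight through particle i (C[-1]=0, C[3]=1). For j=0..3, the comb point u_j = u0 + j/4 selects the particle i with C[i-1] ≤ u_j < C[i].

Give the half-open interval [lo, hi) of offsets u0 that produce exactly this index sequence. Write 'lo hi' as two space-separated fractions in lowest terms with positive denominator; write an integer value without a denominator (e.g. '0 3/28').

C = [3/16, 5/16, 7/16, 1]
j=0 picked index 0: u0 ∈ [0, 3/16)
j=1 picked index 2: u0 ∈ [1/16, 3/16)
j=2 picked index 3: u0 ∈ [-1/16, 1/2)
j=3 picked index 3: u0 ∈ [-5/16, 1/4)
intersection: [1/16, 3/16)

1/16 3/16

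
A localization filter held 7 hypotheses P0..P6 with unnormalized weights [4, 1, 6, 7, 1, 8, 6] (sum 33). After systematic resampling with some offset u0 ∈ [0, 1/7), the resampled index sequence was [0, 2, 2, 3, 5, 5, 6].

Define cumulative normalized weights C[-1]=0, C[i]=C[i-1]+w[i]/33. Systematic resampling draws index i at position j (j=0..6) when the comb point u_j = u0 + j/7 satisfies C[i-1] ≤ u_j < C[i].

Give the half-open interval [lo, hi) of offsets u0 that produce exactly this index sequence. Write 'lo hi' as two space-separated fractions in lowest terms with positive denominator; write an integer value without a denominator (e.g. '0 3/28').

C = [4/33, 5/33, 1/3, 6/11, 19/33, 9/11, 1]
j=0 picked index 0: u0 ∈ [0, 4/33)
j=1 picked index 2: u0 ∈ [2/231, 4/21)
j=2 picked index 2: u0 ∈ [-31/231, 1/21)
j=3 picked index 3: u0 ∈ [-2/21, 9/77)
j=4 picked index 5: u0 ∈ [1/231, 19/77)
j=5 picked index 5: u0 ∈ [-32/231, 8/77)
j=6 picked index 6: u0 ∈ [-3/77, 1/7)
intersection: [2/231, 1/21)

2/231 1/21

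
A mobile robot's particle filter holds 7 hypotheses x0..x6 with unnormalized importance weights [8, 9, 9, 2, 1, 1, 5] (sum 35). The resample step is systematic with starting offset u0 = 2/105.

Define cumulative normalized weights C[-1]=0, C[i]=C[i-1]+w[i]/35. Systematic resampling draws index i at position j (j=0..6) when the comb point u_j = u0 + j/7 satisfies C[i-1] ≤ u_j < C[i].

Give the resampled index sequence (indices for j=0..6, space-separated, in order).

C = [8/35, 17/35, 26/35, 4/5, 29/35, 6/7, 1]
j=0: u_0=2/105 ∈ [0, 8/35) → index 0
j=1: u_1=17/105 ∈ [0, 8/35) → index 0
j=2: u_2=32/105 ∈ [8/35, 17/35) → index 1
j=3: u_3=47/105 ∈ [8/35, 17/35) → index 1
j=4: u_4=62/105 ∈ [17/35, 26/35) → index 2
j=5: u_5=11/15 ∈ [17/35, 26/35) → index 2
j=6: u_6=92/105 ∈ [6/7, 1) → index 6

0 0 1 1 2 2 6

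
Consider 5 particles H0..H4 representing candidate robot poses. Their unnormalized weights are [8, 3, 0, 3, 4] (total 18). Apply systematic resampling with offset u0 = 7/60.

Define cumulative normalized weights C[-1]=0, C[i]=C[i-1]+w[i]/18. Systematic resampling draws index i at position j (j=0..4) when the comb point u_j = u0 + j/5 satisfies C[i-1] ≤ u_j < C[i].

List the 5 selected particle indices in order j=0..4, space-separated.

0 0 1 3 4

C = [4/9, 11/18, 11/18, 7/9, 1]
j=0: u_0=7/60 ∈ [0, 4/9) → index 0
j=1: u_1=19/60 ∈ [0, 4/9) → index 0
j=2: u_2=31/60 ∈ [4/9, 11/18) → index 1
j=3: u_3=43/60 ∈ [11/18, 7/9) → index 3
j=4: u_4=11/12 ∈ [7/9, 1) → index 4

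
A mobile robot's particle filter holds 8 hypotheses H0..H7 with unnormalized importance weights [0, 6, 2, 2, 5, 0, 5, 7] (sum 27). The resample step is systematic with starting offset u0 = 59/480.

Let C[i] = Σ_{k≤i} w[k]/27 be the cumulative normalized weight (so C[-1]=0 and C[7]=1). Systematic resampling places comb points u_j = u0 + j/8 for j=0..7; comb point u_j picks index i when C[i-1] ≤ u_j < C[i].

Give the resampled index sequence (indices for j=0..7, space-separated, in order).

C = [0, 2/9, 8/27, 10/27, 5/9, 5/9, 20/27, 1]
j=0: u_0=59/480 ∈ [0, 2/9) → index 1
j=1: u_1=119/480 ∈ [2/9, 8/27) → index 2
j=2: u_2=179/480 ∈ [10/27, 5/9) → index 4
j=3: u_3=239/480 ∈ [10/27, 5/9) → index 4
j=4: u_4=299/480 ∈ [5/9, 20/27) → index 6
j=5: u_5=359/480 ∈ [20/27, 1) → index 7
j=6: u_6=419/480 ∈ [20/27, 1) → index 7
j=7: u_7=479/480 ∈ [20/27, 1) → index 7

1 2 4 4 6 7 7 7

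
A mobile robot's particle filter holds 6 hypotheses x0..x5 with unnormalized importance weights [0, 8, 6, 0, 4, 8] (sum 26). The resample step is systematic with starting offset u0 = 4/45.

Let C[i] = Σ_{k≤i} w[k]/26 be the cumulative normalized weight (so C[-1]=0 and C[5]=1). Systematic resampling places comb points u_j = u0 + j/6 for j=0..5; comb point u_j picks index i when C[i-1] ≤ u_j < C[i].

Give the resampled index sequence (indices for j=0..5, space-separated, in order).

1 1 2 4 5 5

C = [0, 4/13, 7/13, 7/13, 9/13, 1]
j=0: u_0=4/45 ∈ [0, 4/13) → index 1
j=1: u_1=23/90 ∈ [0, 4/13) → index 1
j=2: u_2=19/45 ∈ [4/13, 7/13) → index 2
j=3: u_3=53/90 ∈ [7/13, 9/13) → index 4
j=4: u_4=34/45 ∈ [9/13, 1) → index 5
j=5: u_5=83/90 ∈ [9/13, 1) → index 5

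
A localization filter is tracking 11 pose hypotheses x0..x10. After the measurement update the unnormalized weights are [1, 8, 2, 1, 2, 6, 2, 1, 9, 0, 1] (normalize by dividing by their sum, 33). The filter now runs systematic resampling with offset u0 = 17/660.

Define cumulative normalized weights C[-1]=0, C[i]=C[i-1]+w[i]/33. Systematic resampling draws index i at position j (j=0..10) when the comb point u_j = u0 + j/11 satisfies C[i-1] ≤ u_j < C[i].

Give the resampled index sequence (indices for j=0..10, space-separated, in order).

0 1 1 2 4 5 5 6 8 8 8

C = [1/33, 3/11, 1/3, 4/11, 14/33, 20/33, 2/3, 23/33, 32/33, 32/33, 1]
j=0: u_0=17/660 ∈ [0, 1/33) → index 0
j=1: u_1=7/60 ∈ [1/33, 3/11) → index 1
j=2: u_2=137/660 ∈ [1/33, 3/11) → index 1
j=3: u_3=197/660 ∈ [3/11, 1/3) → index 2
j=4: u_4=257/660 ∈ [4/11, 14/33) → index 4
j=5: u_5=317/660 ∈ [14/33, 20/33) → index 5
j=6: u_6=377/660 ∈ [14/33, 20/33) → index 5
j=7: u_7=437/660 ∈ [20/33, 2/3) → index 6
j=8: u_8=497/660 ∈ [23/33, 32/33) → index 8
j=9: u_9=557/660 ∈ [23/33, 32/33) → index 8
j=10: u_10=617/660 ∈ [23/33, 32/33) → index 8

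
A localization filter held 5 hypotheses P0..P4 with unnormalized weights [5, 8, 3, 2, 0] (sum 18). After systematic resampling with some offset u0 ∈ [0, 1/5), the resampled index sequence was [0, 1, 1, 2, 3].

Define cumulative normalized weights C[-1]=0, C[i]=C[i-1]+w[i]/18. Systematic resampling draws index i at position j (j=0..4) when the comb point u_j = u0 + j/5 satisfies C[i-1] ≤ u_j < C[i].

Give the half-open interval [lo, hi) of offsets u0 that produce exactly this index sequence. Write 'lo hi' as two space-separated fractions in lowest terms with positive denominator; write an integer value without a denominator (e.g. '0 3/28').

C = [5/18, 13/18, 8/9, 1, 1]
j=0 picked index 0: u0 ∈ [0, 5/18)
j=1 picked index 1: u0 ∈ [7/90, 47/90)
j=2 picked index 1: u0 ∈ [-11/90, 29/90)
j=3 picked index 2: u0 ∈ [11/90, 13/45)
j=4 picked index 3: u0 ∈ [4/45, 1/5)
intersection: [11/90, 1/5)

11/90 1/5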